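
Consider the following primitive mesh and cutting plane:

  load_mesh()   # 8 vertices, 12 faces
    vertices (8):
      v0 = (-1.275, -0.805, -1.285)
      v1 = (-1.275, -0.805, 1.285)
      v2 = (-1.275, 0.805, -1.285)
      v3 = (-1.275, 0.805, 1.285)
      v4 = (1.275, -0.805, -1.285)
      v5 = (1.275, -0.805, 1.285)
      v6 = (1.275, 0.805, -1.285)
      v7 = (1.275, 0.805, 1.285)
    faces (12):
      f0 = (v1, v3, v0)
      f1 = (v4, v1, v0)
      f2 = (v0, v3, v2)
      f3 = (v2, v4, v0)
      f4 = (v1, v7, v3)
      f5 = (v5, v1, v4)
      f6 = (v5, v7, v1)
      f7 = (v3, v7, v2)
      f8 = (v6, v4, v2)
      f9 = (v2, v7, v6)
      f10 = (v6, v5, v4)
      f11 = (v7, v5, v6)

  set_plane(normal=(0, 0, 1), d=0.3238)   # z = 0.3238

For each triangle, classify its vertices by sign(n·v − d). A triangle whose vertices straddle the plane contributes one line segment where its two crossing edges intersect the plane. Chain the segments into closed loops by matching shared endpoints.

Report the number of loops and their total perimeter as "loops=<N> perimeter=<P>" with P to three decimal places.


Straddling triangles (8 of 12):
  (v1,v3,v0) [++-] → (-1.275, 0.202847, 0.3238)–(-1.275, -0.805, 0.3238)  len=1.0078
  (v4,v1,v0) [-+-] → (-0.32128, -0.805, 0.3238)–(-1.275, -0.805, 0.3238)  len=0.9537
  (v0,v3,v2) [-+-] → (-1.275, 0.202847, 0.3238)–(-1.275, 0.805, 0.3238)  len=0.6022
  (v5,v1,v4) [++-] → (-0.32128, -0.805, 0.3238)–(1.275, -0.805, 0.3238)  len=1.5963
  (v3,v7,v2) [++-] → (0.32128, 0.805, 0.3238)–(-1.275, 0.805, 0.3238)  len=1.5963
  (v2,v7,v6) [-+-] → (0.32128, 0.805, 0.3238)–(1.275, 0.805, 0.3238)  len=0.9537
  (v6,v5,v4) [-+-] → (1.275, -0.202847, 0.3238)–(1.275, -0.805, 0.3238)  len=0.6022
  (v7,v5,v6) [++-] → (1.275, -0.202847, 0.3238)–(1.275, 0.805, 0.3238)  len=1.0078

Chained into 1 loop(s):
  loop 1: 8 segments, perimeter = 8.3200
Total perimeter = 8.320

loops=1 perimeter=8.320


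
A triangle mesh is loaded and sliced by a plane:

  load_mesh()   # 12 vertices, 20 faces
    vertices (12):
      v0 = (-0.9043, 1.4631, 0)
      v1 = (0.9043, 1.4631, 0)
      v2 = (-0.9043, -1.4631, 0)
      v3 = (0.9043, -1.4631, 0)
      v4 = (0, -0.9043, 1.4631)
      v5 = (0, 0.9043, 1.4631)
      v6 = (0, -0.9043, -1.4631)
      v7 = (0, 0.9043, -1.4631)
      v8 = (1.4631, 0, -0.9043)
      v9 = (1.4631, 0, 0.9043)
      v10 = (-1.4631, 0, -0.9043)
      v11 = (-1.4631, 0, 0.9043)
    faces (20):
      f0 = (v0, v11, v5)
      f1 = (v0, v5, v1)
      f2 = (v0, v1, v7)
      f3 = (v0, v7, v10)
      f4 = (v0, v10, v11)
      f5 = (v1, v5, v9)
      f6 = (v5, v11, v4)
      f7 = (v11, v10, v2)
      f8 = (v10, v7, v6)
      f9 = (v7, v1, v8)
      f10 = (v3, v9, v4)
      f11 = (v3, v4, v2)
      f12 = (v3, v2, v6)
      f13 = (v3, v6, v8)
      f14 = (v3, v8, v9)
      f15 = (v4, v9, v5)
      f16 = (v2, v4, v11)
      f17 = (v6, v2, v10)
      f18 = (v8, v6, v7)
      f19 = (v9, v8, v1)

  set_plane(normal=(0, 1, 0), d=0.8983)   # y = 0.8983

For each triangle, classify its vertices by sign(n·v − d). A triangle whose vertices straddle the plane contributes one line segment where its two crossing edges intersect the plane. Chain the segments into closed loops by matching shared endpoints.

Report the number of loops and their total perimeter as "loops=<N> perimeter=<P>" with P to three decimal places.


Straddling triangles (10 of 20):
  (v0,v11,v5) [+-+] → (-1.12001, 0.8983, 0.349087)–(-0.00970762, 0.8983, 1.45939)  len=1.5702
  (v0,v7,v10) [++-] → (-0.00970762, 0.8983, -1.45939)–(-1.12001, 0.8983, -0.349087)  len=1.5702
  (v0,v10,v11) [+--] → (-1.12001, 0.8983, -0.349087)–(-1.12001, 0.8983, 0.349087)  len=0.6982
  (v1,v5,v9) [++-] → (0.00970762, 0.8983, 1.45939)–(1.12001, 0.8983, 0.349087)  len=1.5702
  (v5,v11,v4) [+--] → (-0.00970762, 0.8983, 1.45939)–(0, 0.8983, 1.4631)  len=0.0104
  (v10,v7,v6) [-+-] → (-0.00970762, 0.8983, -1.45939)–(0, 0.8983, -1.4631)  len=0.0104
  (v7,v1,v8) [++-] → (1.12001, 0.8983, -0.349087)–(0.00970762, 0.8983, -1.45939)  len=1.5702
  (v4,v9,v5) [--+] → (0.00970762, 0.8983, 1.45939)–(0, 0.8983, 1.4631)  len=0.0104
  (v8,v6,v7) [--+] → (0, 0.8983, -1.4631)–(0.00970762, 0.8983, -1.45939)  len=0.0104
  (v9,v8,v1) [--+] → (1.12001, 0.8983, -0.349087)–(1.12001, 0.8983, 0.349087)  len=0.6982

Chained into 1 loop(s):
  loop 1: 10 segments, perimeter = 7.7188
Total perimeter = 7.719

loops=1 perimeter=7.719


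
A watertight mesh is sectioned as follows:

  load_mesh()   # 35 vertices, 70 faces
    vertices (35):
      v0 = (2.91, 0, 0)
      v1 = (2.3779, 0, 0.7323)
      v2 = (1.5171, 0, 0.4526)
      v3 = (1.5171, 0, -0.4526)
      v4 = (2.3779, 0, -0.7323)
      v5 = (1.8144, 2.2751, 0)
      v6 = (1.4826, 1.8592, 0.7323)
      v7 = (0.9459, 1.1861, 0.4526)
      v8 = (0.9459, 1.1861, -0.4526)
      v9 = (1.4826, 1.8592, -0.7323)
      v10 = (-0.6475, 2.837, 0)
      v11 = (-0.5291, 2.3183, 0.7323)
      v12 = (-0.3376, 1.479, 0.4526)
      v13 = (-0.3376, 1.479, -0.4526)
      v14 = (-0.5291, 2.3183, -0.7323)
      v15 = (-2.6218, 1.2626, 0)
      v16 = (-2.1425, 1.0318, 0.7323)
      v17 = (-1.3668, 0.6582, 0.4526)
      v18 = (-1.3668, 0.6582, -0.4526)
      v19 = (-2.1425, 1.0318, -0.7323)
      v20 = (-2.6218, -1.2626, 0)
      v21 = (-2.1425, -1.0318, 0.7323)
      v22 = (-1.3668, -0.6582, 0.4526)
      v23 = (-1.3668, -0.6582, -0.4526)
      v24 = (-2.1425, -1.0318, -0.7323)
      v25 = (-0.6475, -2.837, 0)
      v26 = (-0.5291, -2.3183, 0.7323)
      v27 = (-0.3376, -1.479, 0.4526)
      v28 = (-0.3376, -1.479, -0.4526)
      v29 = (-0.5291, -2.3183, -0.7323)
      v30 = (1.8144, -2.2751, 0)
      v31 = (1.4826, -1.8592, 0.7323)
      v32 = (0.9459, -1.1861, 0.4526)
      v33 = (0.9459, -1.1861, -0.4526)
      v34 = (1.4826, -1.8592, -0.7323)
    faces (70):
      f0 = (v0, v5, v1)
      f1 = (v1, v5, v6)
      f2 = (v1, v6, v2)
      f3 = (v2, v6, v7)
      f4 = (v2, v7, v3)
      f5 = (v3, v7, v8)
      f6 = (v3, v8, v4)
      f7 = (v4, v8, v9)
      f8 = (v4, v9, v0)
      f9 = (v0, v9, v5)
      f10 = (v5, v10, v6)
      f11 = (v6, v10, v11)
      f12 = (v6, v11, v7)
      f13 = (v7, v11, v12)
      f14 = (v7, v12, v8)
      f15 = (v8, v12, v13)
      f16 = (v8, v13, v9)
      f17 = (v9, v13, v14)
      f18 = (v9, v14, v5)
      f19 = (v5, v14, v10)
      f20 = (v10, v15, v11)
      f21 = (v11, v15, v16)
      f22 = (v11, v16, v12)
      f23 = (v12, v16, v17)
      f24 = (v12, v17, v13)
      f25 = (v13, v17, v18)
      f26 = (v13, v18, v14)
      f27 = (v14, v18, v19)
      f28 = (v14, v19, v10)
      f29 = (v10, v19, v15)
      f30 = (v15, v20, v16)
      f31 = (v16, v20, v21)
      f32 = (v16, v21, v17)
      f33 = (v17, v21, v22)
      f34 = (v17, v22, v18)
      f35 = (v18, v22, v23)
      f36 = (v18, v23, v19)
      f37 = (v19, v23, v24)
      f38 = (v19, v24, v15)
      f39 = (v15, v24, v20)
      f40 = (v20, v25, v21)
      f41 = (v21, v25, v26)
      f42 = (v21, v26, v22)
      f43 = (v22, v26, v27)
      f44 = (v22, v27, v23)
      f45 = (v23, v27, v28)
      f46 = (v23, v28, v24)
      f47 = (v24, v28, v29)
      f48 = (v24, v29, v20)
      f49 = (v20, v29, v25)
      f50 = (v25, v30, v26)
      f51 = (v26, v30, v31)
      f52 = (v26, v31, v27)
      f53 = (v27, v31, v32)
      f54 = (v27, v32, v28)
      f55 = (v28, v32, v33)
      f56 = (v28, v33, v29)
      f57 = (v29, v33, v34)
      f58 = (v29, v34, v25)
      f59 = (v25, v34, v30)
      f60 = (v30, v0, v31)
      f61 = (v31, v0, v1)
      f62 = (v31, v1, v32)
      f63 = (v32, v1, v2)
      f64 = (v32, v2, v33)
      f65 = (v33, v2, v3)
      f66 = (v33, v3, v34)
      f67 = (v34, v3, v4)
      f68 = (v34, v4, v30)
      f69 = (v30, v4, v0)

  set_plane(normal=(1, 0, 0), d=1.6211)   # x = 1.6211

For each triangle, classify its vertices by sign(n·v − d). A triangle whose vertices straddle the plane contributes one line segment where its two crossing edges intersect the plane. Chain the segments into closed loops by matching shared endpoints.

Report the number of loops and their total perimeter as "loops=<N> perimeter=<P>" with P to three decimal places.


Straddling triangles (18 of 70):
  (v1,v5,v6) [++-] → (1.6211, 2.03281, 0.426623)–(1.6211, 1.57159, 0.7323)  len=0.5533
  (v1,v6,v2) [+--] → (1.6211, 1.57159, 0.7323)–(1.6211, 0, 0.486393)  len=1.5907
  (v3,v8,v4) [--+] → (1.6211, 0.626844, -0.584481)–(1.6211, 0, -0.486393)  len=0.6345
  (v4,v8,v9) [+--] → (1.6211, 0.626844, -0.584481)–(1.6211, 1.57159, -0.7323)  len=0.9562
  (v4,v9,v0) [+-+] → (1.6211, 1.57159, -0.7323)–(1.6211, 1.6788, -0.661245)  len=0.1286
  (v0,v9,v5) [+-+] → (1.6211, 1.6788, -0.661245)–(1.6211, 2.03281, -0.426623)  len=0.4247
  (v5,v10,v6) [+--] → (1.6211, 2.31922, 0)–(1.6211, 2.03281, 0.426623)  len=0.5138
  (v9,v14,v5) [--+] → (1.6211, 2.27866, -0.0604026)–(1.6211, 2.03281, -0.426623)  len=0.4411
  (v5,v14,v10) [+--] → (1.6211, 2.27866, -0.0604026)–(1.6211, 2.31922, 0)  len=0.0728
  (v25,v30,v26) [-+-] → (1.6211, -2.31922, 0)–(1.6211, -2.27866, 0.0604026)  len=0.0728
  (v26,v30,v31) [-+-] → (1.6211, -2.27866, 0.0604026)–(1.6211, -2.03281, 0.426623)  len=0.4411
  (v25,v34,v30) [--+] → (1.6211, -2.03281, -0.426623)–(1.6211, -2.31922, 0)  len=0.5138
  (v30,v0,v31) [++-] → (1.6211, -1.6788, 0.661245)–(1.6211, -2.03281, 0.426623)  len=0.4247
  (v31,v0,v1) [-++] → (1.6211, -1.6788, 0.661245)–(1.6211, -1.57159, 0.7323)  len=0.1286
  (v31,v1,v32) [-+-] → (1.6211, -1.57159, 0.7323)–(1.6211, -0.626844, 0.584481)  len=0.9562
  (v32,v1,v2) [-+-] → (1.6211, -0.626844, 0.584481)–(1.6211, 0, 0.486393)  len=0.6345
  (v34,v3,v4) [--+] → (1.6211, 0, -0.486393)–(1.6211, -1.57159, -0.7323)  len=1.5907
  (v34,v4,v30) [-++] → (1.6211, -1.57159, -0.7323)–(1.6211, -2.03281, -0.426623)  len=0.5533

Chained into 1 loop(s):
  loop 1: 18 segments, perimeter = 10.6315
Total perimeter = 10.632

loops=1 perimeter=10.632


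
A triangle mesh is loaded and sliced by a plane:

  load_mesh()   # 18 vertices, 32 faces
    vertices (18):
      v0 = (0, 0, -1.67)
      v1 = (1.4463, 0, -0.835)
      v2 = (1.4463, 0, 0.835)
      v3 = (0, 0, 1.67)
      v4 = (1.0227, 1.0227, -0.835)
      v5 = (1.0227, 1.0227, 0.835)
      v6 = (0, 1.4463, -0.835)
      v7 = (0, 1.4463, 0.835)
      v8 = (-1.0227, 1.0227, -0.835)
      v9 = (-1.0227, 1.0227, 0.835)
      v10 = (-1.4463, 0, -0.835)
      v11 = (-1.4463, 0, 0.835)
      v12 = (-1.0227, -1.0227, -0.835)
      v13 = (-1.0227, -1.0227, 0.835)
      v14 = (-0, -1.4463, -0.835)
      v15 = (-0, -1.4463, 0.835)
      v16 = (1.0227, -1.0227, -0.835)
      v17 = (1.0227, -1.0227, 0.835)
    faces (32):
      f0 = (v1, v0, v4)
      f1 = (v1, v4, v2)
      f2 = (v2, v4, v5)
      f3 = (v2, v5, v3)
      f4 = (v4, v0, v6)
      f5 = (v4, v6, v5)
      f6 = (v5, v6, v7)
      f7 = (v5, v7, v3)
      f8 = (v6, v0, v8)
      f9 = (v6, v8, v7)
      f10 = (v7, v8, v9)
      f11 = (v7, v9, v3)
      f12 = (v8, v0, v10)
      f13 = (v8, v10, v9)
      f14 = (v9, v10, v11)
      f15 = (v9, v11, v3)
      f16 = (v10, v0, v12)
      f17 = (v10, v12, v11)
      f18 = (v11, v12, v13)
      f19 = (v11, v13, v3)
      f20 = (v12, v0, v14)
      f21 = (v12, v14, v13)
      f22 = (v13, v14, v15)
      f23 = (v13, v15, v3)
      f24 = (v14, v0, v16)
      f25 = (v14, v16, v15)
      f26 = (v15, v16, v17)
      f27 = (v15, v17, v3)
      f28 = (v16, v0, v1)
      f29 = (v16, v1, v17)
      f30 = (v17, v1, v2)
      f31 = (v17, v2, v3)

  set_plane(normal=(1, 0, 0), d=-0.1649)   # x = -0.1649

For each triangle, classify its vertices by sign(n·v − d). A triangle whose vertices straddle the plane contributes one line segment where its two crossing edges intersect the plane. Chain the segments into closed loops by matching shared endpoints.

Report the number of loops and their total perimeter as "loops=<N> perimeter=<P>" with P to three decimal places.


Straddling triangles (12 of 32):
  (v6,v0,v8) [++-] → (-0.1649, 0.1649, -1.53536)–(-0.1649, 1.378, -0.835)  len=1.4008
  (v6,v8,v7) [+-+] → (-0.1649, 1.378, -0.835)–(-0.1649, 1.378, 0.565729)  len=1.4007
  (v7,v8,v9) [+--] → (-0.1649, 1.378, 0.565729)–(-0.1649, 1.378, 0.835)  len=0.2693
  (v7,v9,v3) [+-+] → (-0.1649, 1.378, 0.835)–(-0.1649, 0.1649, 1.53536)  len=1.4008
  (v8,v0,v10) [-+-] → (-0.1649, 0.1649, -1.53536)–(-0.1649, 0, -1.5748)  len=0.1695
  (v9,v11,v3) [--+] → (-0.1649, 0, 1.5748)–(-0.1649, 0.1649, 1.53536)  len=0.1695
  (v10,v0,v12) [-+-] → (-0.1649, 0, -1.5748)–(-0.1649, -0.1649, -1.53536)  len=0.1695
  (v11,v13,v3) [--+] → (-0.1649, -0.1649, 1.53536)–(-0.1649, 0, 1.5748)  len=0.1695
  (v12,v0,v14) [-++] → (-0.1649, -0.1649, -1.53536)–(-0.1649, -1.378, -0.835)  len=1.4008
  (v12,v14,v13) [-+-] → (-0.1649, -1.378, -0.835)–(-0.1649, -1.378, -0.565729)  len=0.2693
  (v13,v14,v15) [-++] → (-0.1649, -1.378, -0.565729)–(-0.1649, -1.378, 0.835)  len=1.4007
  (v13,v15,v3) [-++] → (-0.1649, -1.378, 0.835)–(-0.1649, -0.1649, 1.53536)  len=1.4008

Chained into 1 loop(s):
  loop 1: 12 segments, perimeter = 9.6212
Total perimeter = 9.621

loops=1 perimeter=9.621


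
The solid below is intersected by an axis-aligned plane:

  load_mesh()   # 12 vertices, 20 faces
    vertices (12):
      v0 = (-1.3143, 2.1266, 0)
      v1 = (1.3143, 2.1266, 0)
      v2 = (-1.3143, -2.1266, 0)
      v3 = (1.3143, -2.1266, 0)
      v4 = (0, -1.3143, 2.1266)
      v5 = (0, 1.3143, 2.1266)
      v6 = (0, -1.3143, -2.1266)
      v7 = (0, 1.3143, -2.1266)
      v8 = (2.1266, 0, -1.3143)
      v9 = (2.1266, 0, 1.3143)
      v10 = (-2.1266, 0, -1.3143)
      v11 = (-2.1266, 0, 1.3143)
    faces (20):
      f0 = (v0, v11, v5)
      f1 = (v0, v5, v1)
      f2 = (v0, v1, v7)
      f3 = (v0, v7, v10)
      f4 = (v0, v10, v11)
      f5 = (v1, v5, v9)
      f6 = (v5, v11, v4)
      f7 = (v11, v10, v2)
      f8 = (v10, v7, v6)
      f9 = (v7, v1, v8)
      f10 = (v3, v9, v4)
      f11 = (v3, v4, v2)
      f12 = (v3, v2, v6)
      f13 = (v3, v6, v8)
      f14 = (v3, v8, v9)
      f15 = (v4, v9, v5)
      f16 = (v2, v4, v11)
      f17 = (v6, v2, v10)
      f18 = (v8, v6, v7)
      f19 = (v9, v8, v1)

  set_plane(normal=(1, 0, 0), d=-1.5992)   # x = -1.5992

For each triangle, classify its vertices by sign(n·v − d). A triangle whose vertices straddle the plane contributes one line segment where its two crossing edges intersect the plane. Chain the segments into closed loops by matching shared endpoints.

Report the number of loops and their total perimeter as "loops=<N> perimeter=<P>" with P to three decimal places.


loops=1 perimeter=9.114

Straddling triangles (8 of 20):
  (v0,v11,v5) [+-+] → (-1.5992, 1.38073, 0.460968)–(-1.5992, 0.325948, 1.51575)  len=1.4917
  (v0,v7,v10) [++-] → (-1.5992, 0.325948, -1.51575)–(-1.5992, 1.38073, -0.460968)  len=1.4917
  (v0,v10,v11) [+--] → (-1.5992, 1.38073, -0.460968)–(-1.5992, 1.38073, 0.460968)  len=0.9219
  (v5,v11,v4) [+-+] → (-1.5992, 0.325948, 1.51575)–(-1.5992, -0.325948, 1.51575)  len=0.6519
  (v11,v10,v2) [--+] → (-1.5992, -1.38073, -0.460968)–(-1.5992, -1.38073, 0.460968)  len=0.9219
  (v10,v7,v6) [-++] → (-1.5992, 0.325948, -1.51575)–(-1.5992, -0.325948, -1.51575)  len=0.6519
  (v2,v4,v11) [++-] → (-1.5992, -0.325948, 1.51575)–(-1.5992, -1.38073, 0.460968)  len=1.4917
  (v6,v2,v10) [++-] → (-1.5992, -1.38073, -0.460968)–(-1.5992, -0.325948, -1.51575)  len=1.4917

Chained into 1 loop(s):
  loop 1: 8 segments, perimeter = 9.1144
Total perimeter = 9.114


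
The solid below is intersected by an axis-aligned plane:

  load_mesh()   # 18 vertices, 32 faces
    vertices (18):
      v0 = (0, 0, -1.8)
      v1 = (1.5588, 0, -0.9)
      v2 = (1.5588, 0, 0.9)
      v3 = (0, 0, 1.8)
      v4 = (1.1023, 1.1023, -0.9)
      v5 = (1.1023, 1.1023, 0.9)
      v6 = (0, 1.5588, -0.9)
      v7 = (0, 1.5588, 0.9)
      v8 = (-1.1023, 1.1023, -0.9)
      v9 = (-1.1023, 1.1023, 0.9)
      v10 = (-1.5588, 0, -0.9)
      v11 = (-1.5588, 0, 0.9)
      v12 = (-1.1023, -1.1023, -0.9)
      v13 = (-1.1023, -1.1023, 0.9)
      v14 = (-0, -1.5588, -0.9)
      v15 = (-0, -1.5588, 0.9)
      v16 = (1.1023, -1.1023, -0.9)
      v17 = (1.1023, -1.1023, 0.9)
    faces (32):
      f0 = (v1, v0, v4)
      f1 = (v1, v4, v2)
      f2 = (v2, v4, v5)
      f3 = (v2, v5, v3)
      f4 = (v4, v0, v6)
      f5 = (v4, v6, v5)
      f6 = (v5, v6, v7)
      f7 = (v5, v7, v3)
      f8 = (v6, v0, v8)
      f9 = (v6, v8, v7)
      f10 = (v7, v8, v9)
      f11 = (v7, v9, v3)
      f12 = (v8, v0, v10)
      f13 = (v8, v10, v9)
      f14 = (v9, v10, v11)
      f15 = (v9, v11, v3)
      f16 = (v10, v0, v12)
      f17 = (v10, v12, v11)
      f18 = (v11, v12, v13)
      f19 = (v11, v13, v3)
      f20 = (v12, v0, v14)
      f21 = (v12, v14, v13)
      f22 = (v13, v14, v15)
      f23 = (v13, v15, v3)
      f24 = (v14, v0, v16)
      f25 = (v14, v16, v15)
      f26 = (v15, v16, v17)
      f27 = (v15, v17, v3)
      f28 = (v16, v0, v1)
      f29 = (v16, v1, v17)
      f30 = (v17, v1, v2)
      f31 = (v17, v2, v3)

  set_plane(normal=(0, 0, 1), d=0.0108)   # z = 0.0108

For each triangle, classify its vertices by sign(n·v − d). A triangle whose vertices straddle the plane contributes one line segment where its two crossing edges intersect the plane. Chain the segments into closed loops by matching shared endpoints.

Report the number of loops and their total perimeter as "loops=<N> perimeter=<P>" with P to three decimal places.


loops=1 perimeter=9.545

Straddling triangles (16 of 32):
  (v1,v4,v2) [--+] → (1.33329, 0.544536, 0.0108)–(1.5588, 0, 0.0108)  len=0.5894
  (v2,v4,v5) [+-+] → (1.33329, 0.544536, 0.0108)–(1.1023, 1.1023, 0.0108)  len=0.6037
  (v4,v6,v5) [--+] → (0.557764, 1.32781, 0.0108)–(1.1023, 1.1023, 0.0108)  len=0.5894
  (v5,v6,v7) [+-+] → (0.557764, 1.32781, 0.0108)–(0, 1.5588, 0.0108)  len=0.6037
  (v6,v8,v7) [--+] → (-0.544536, 1.33329, 0.0108)–(0, 1.5588, 0.0108)  len=0.5894
  (v7,v8,v9) [+-+] → (-0.544536, 1.33329, 0.0108)–(-1.1023, 1.1023, 0.0108)  len=0.6037
  (v8,v10,v9) [--+] → (-1.32781, 0.557764, 0.0108)–(-1.1023, 1.1023, 0.0108)  len=0.5894
  (v9,v10,v11) [+-+] → (-1.32781, 0.557764, 0.0108)–(-1.5588, 0, 0.0108)  len=0.6037
  (v10,v12,v11) [--+] → (-1.33329, -0.544536, 0.0108)–(-1.5588, 0, 0.0108)  len=0.5894
  (v11,v12,v13) [+-+] → (-1.33329, -0.544536, 0.0108)–(-1.1023, -1.1023, 0.0108)  len=0.6037
  (v12,v14,v13) [--+] → (-0.557764, -1.32781, 0.0108)–(-1.1023, -1.1023, 0.0108)  len=0.5894
  (v13,v14,v15) [+-+] → (-0.557764, -1.32781, 0.0108)–(0, -1.5588, 0.0108)  len=0.6037
  (v14,v16,v15) [--+] → (0.544536, -1.33329, 0.0108)–(0, -1.5588, 0.0108)  len=0.5894
  (v15,v16,v17) [+-+] → (0.544536, -1.33329, 0.0108)–(1.1023, -1.1023, 0.0108)  len=0.6037
  (v16,v1,v17) [--+] → (1.32781, -0.557764, 0.0108)–(1.1023, -1.1023, 0.0108)  len=0.5894
  (v17,v1,v2) [+-+] → (1.32781, -0.557764, 0.0108)–(1.5588, 0, 0.0108)  len=0.6037

Chained into 1 loop(s):
  loop 1: 16 segments, perimeter = 9.5447
Total perimeter = 9.545


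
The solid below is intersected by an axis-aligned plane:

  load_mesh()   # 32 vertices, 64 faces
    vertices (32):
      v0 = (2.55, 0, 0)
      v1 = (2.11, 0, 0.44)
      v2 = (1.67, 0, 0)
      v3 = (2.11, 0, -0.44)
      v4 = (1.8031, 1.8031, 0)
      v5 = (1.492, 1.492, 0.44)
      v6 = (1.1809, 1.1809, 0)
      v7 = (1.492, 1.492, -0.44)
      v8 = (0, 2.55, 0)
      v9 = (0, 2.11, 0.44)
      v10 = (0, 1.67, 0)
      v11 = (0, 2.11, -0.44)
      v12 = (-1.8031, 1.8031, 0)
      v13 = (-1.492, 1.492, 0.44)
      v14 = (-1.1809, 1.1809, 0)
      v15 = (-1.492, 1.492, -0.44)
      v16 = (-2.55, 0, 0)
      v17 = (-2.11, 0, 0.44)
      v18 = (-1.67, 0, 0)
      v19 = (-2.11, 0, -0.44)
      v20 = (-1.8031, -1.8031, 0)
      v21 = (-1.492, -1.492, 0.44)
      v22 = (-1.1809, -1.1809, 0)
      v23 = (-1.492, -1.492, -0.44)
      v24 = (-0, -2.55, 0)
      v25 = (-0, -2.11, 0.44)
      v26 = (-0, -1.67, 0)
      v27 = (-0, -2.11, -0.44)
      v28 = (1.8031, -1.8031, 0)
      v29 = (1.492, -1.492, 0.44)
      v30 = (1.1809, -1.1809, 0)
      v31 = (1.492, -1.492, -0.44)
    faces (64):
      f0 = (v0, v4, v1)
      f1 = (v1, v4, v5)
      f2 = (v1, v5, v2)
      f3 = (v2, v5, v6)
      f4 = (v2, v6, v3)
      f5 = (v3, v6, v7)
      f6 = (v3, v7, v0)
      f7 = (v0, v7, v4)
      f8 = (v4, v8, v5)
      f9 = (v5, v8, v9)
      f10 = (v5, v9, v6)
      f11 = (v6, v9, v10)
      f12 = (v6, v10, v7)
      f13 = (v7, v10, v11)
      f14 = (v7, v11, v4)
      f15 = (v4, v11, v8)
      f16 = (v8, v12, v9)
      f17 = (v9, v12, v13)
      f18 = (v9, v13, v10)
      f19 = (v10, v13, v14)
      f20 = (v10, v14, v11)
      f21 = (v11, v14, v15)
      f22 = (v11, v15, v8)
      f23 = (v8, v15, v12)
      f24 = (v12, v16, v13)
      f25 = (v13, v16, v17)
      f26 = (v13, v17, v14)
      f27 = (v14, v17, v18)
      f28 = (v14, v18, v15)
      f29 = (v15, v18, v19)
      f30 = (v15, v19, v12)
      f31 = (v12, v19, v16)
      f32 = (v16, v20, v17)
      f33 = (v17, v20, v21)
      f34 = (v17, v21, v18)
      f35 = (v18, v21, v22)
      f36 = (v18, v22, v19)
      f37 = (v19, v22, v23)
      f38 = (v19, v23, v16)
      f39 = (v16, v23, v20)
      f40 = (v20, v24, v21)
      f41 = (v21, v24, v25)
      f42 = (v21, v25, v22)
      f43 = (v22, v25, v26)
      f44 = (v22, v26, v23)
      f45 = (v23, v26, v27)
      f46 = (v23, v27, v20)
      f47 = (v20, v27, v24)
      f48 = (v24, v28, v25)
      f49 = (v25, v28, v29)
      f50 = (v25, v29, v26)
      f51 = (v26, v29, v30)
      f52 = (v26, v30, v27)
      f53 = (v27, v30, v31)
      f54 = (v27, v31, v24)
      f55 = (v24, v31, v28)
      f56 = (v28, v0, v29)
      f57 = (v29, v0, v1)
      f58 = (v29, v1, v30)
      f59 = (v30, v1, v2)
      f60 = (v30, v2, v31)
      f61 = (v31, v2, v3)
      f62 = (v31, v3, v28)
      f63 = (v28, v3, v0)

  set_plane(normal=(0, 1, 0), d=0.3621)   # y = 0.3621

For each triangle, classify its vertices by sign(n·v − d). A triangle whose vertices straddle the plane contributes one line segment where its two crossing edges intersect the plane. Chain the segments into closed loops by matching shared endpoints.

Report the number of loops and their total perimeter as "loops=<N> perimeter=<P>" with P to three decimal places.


Straddling triangles (16 of 64):
  (v0,v4,v1) [-+-] → (2.40001, 0.3621, 0)–(2.04837, 0.3621, 0.351639)  len=0.4973
  (v1,v4,v5) [-++] → (2.04837, 0.3621, 0.351639)–(1.96001, 0.3621, 0.44)  len=0.1250
  (v1,v5,v2) [-+-] → (1.96001, 0.3621, 0.44)–(1.6268, 0.3621, 0.106786)  len=0.4712
  (v2,v5,v6) [-++] → (1.6268, 0.3621, 0.106786)–(1.52003, 0.3621, 0)  len=0.1510
  (v2,v6,v3) [-+-] → (1.52003, 0.3621, 0)–(1.82511, 0.3621, -0.305083)  len=0.4315
  (v3,v6,v7) [-++] → (1.82511, 0.3621, -0.305083)–(1.96001, 0.3621, -0.44)  len=0.1908
  (v3,v7,v0) [-+-] → (1.96001, 0.3621, -0.44)–(2.29323, 0.3621, -0.106786)  len=0.4712
  (v0,v7,v4) [-++] → (2.29323, 0.3621, -0.106786)–(2.40001, 0.3621, 0)  len=0.1510
  (v12,v16,v13) [+-+] → (-2.40001, 0.3621, 0)–(-2.29323, 0.3621, 0.106786)  len=0.1510
  (v13,v16,v17) [+--] → (-2.29323, 0.3621, 0.106786)–(-1.96001, 0.3621, 0.44)  len=0.4712
  (v13,v17,v14) [+-+] → (-1.96001, 0.3621, 0.44)–(-1.82511, 0.3621, 0.305083)  len=0.1908
  (v14,v17,v18) [+--] → (-1.82511, 0.3621, 0.305083)–(-1.52003, 0.3621, 0)  len=0.4315
  (v14,v18,v15) [+-+] → (-1.52003, 0.3621, 0)–(-1.6268, 0.3621, -0.106786)  len=0.1510
  (v15,v18,v19) [+--] → (-1.6268, 0.3621, -0.106786)–(-1.96001, 0.3621, -0.44)  len=0.4712
  (v15,v19,v12) [+-+] → (-1.96001, 0.3621, -0.44)–(-2.04837, 0.3621, -0.351639)  len=0.1250
  (v12,v19,v16) [+--] → (-2.04837, 0.3621, -0.351639)–(-2.40001, 0.3621, 0)  len=0.4973

Chained into 2 loop(s):
  loop 1: 8 segments, perimeter = 2.4890
  loop 2: 8 segments, perimeter = 2.4890
Total perimeter = 4.978

loops=2 perimeter=4.978


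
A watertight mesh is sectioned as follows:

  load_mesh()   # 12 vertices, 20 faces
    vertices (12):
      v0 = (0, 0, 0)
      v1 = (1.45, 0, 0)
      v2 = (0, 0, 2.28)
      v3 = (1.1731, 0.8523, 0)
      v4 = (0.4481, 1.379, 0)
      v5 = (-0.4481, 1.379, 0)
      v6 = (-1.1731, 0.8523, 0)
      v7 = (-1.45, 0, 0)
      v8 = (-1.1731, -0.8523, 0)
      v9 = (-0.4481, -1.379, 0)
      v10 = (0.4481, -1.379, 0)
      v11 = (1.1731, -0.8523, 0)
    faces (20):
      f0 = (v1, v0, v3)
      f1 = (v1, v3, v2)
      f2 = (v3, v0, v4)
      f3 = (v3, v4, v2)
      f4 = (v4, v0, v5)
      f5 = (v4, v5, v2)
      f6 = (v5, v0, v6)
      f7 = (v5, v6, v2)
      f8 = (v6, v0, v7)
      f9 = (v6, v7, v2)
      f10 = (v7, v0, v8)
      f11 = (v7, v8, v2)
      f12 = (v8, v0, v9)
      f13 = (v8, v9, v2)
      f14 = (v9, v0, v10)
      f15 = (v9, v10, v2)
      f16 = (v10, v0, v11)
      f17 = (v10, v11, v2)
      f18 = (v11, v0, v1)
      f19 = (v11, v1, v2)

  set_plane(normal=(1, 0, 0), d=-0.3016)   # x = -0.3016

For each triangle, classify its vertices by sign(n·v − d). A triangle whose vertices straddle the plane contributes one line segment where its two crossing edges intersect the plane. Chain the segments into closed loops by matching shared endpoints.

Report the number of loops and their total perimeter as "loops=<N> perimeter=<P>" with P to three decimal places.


loops=1 perimeter=7.361

Straddling triangles (12 of 20):
  (v4,v0,v5) [++-] → (-0.3016, 0.928155, 0)–(-0.3016, 1.379, 0)  len=0.4508
  (v4,v5,v2) [+-+] → (-0.3016, 1.379, 0)–(-0.3016, 0.928155, 0.745414)  len=0.8712
  (v5,v0,v6) [-+-] → (-0.3016, 0.928155, 0)–(-0.3016, 0.219123, 0)  len=0.7090
  (v5,v6,v2) [--+] → (-0.3016, 0.219123, 1.69382)–(-0.3016, 0.928155, 0.745414)  len=1.1841
  (v6,v0,v7) [-+-] → (-0.3016, 0.219123, 0)–(-0.3016, 0, 0)  len=0.2191
  (v6,v7,v2) [--+] → (-0.3016, 0, 1.80576)–(-0.3016, 0.219123, 1.69382)  len=0.2461
  (v7,v0,v8) [-+-] → (-0.3016, 0, 0)–(-0.3016, -0.219123, 0)  len=0.2191
  (v7,v8,v2) [--+] → (-0.3016, -0.219123, 1.69382)–(-0.3016, 0, 1.80576)  len=0.2461
  (v8,v0,v9) [-+-] → (-0.3016, -0.219123, 0)–(-0.3016, -0.928155, 0)  len=0.7090
  (v8,v9,v2) [--+] → (-0.3016, -0.928155, 0.745414)–(-0.3016, -0.219123, 1.69382)  len=1.1841
  (v9,v0,v10) [-++] → (-0.3016, -0.928155, 0)–(-0.3016, -1.379, 0)  len=0.4508
  (v9,v10,v2) [-++] → (-0.3016, -1.379, 0)–(-0.3016, -0.928155, 0.745414)  len=0.8712

Chained into 1 loop(s):
  loop 1: 12 segments, perimeter = 7.3607
Total perimeter = 7.361


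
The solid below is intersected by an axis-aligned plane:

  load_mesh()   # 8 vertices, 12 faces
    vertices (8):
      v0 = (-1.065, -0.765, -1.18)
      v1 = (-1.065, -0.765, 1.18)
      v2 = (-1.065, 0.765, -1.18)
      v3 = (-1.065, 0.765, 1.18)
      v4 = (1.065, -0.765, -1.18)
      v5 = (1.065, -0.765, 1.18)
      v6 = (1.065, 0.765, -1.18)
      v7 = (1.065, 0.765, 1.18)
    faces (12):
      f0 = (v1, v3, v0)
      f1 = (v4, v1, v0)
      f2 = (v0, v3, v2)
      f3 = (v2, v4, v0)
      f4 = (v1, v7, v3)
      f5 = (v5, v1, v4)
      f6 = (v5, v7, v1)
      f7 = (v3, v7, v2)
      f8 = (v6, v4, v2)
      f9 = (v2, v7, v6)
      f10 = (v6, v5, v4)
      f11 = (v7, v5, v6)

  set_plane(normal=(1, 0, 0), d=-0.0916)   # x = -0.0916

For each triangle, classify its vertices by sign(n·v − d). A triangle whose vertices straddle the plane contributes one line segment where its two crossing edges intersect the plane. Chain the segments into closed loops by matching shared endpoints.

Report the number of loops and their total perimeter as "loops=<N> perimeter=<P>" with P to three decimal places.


Straddling triangles (8 of 12):
  (v4,v1,v0) [+--] → (-0.0916, -0.765, 0.101491)–(-0.0916, -0.765, -1.18)  len=1.2815
  (v2,v4,v0) [-+-] → (-0.0916, 0.0657972, -1.18)–(-0.0916, -0.765, -1.18)  len=0.8308
  (v1,v7,v3) [-+-] → (-0.0916, -0.0657972, 1.18)–(-0.0916, 0.765, 1.18)  len=0.8308
  (v5,v1,v4) [+-+] → (-0.0916, -0.765, 1.18)–(-0.0916, -0.765, 0.101491)  len=1.0785
  (v5,v7,v1) [++-] → (-0.0916, -0.0657972, 1.18)–(-0.0916, -0.765, 1.18)  len=0.6992
  (v3,v7,v2) [-+-] → (-0.0916, 0.765, 1.18)–(-0.0916, 0.765, -0.101491)  len=1.2815
  (v6,v4,v2) [++-] → (-0.0916, 0.0657972, -1.18)–(-0.0916, 0.765, -1.18)  len=0.6992
  (v2,v7,v6) [-++] → (-0.0916, 0.765, -0.101491)–(-0.0916, 0.765, -1.18)  len=1.0785

Chained into 1 loop(s):
  loop 1: 8 segments, perimeter = 7.7800
Total perimeter = 7.780

loops=1 perimeter=7.780


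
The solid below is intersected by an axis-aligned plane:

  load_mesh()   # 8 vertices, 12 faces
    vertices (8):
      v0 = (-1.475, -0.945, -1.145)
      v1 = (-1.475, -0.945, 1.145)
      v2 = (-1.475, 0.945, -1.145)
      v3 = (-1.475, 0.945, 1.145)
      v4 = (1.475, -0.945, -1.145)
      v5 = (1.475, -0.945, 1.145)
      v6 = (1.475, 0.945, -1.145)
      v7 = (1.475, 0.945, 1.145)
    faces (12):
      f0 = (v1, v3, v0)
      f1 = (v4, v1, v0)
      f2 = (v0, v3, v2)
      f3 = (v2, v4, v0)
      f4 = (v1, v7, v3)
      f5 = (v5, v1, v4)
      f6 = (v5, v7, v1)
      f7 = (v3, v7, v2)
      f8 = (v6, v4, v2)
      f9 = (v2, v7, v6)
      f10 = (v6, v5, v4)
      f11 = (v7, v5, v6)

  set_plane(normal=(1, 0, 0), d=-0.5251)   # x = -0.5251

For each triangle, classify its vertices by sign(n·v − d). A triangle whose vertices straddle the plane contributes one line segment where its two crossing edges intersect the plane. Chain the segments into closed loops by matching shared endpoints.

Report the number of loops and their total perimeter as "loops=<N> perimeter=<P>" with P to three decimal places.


Straddling triangles (8 of 12):
  (v4,v1,v0) [+--] → (-0.5251, -0.945, 0.40762)–(-0.5251, -0.945, -1.145)  len=1.5526
  (v2,v4,v0) [-+-] → (-0.5251, 0.33642, -1.145)–(-0.5251, -0.945, -1.145)  len=1.2814
  (v1,v7,v3) [-+-] → (-0.5251, -0.33642, 1.145)–(-0.5251, 0.945, 1.145)  len=1.2814
  (v5,v1,v4) [+-+] → (-0.5251, -0.945, 1.145)–(-0.5251, -0.945, 0.40762)  len=0.7374
  (v5,v7,v1) [++-] → (-0.5251, -0.33642, 1.145)–(-0.5251, -0.945, 1.145)  len=0.6086
  (v3,v7,v2) [-+-] → (-0.5251, 0.945, 1.145)–(-0.5251, 0.945, -0.40762)  len=1.5526
  (v6,v4,v2) [++-] → (-0.5251, 0.33642, -1.145)–(-0.5251, 0.945, -1.145)  len=0.6086
  (v2,v7,v6) [-++] → (-0.5251, 0.945, -0.40762)–(-0.5251, 0.945, -1.145)  len=0.7374

Chained into 1 loop(s):
  loop 1: 8 segments, perimeter = 8.3600
Total perimeter = 8.360

loops=1 perimeter=8.360


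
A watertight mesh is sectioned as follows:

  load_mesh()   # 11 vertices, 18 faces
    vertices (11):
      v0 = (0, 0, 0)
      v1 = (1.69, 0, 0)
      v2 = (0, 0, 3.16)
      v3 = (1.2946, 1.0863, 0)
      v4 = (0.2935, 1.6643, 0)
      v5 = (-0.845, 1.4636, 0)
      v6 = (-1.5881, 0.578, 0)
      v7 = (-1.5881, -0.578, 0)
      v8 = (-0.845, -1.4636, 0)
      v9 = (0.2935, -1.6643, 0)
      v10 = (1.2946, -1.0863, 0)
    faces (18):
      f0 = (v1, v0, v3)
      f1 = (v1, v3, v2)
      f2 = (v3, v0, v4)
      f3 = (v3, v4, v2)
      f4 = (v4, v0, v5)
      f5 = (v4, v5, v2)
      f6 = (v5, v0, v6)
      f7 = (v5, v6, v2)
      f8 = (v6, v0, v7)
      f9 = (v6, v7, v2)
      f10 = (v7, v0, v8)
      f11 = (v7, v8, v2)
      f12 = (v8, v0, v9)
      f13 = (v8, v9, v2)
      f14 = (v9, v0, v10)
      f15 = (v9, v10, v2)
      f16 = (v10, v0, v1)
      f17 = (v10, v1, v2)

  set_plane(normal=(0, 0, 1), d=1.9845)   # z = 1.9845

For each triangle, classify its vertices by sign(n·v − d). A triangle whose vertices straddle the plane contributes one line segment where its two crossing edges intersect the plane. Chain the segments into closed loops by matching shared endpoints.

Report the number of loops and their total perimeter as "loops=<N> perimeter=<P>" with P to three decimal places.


Straddling triangles (9 of 18):
  (v1,v3,v2) [--+] → (0.481583, 0.404097, 1.9845)–(0.628669, 0, 1.9845)  len=0.4300
  (v3,v4,v2) [--+] → (0.10918, 0.619109, 1.9845)–(0.481583, 0.404097, 1.9845)  len=0.4300
  (v4,v5,v2) [--+] → (-0.314335, 0.54445, 1.9845)–(0.10918, 0.619109, 1.9845)  len=0.4300
  (v5,v6,v2) [--+] → (-0.590763, 0.215012, 1.9845)–(-0.314335, 0.54445, 1.9845)  len=0.4300
  (v6,v7,v2) [--+] → (-0.590763, -0.215012, 1.9845)–(-0.590763, 0.215012, 1.9845)  len=0.4300
  (v7,v8,v2) [--+] → (-0.314335, -0.54445, 1.9845)–(-0.590763, -0.215012, 1.9845)  len=0.4300
  (v8,v9,v2) [--+] → (0.10918, -0.619109, 1.9845)–(-0.314335, -0.54445, 1.9845)  len=0.4300
  (v9,v10,v2) [--+] → (0.481583, -0.404097, 1.9845)–(0.10918, -0.619109, 1.9845)  len=0.4300
  (v10,v1,v2) [--+] → (0.628669, 0, 1.9845)–(0.481583, -0.404097, 1.9845)  len=0.4300

Chained into 1 loop(s):
  loop 1: 9 segments, perimeter = 3.8703
Total perimeter = 3.870

loops=1 perimeter=3.870


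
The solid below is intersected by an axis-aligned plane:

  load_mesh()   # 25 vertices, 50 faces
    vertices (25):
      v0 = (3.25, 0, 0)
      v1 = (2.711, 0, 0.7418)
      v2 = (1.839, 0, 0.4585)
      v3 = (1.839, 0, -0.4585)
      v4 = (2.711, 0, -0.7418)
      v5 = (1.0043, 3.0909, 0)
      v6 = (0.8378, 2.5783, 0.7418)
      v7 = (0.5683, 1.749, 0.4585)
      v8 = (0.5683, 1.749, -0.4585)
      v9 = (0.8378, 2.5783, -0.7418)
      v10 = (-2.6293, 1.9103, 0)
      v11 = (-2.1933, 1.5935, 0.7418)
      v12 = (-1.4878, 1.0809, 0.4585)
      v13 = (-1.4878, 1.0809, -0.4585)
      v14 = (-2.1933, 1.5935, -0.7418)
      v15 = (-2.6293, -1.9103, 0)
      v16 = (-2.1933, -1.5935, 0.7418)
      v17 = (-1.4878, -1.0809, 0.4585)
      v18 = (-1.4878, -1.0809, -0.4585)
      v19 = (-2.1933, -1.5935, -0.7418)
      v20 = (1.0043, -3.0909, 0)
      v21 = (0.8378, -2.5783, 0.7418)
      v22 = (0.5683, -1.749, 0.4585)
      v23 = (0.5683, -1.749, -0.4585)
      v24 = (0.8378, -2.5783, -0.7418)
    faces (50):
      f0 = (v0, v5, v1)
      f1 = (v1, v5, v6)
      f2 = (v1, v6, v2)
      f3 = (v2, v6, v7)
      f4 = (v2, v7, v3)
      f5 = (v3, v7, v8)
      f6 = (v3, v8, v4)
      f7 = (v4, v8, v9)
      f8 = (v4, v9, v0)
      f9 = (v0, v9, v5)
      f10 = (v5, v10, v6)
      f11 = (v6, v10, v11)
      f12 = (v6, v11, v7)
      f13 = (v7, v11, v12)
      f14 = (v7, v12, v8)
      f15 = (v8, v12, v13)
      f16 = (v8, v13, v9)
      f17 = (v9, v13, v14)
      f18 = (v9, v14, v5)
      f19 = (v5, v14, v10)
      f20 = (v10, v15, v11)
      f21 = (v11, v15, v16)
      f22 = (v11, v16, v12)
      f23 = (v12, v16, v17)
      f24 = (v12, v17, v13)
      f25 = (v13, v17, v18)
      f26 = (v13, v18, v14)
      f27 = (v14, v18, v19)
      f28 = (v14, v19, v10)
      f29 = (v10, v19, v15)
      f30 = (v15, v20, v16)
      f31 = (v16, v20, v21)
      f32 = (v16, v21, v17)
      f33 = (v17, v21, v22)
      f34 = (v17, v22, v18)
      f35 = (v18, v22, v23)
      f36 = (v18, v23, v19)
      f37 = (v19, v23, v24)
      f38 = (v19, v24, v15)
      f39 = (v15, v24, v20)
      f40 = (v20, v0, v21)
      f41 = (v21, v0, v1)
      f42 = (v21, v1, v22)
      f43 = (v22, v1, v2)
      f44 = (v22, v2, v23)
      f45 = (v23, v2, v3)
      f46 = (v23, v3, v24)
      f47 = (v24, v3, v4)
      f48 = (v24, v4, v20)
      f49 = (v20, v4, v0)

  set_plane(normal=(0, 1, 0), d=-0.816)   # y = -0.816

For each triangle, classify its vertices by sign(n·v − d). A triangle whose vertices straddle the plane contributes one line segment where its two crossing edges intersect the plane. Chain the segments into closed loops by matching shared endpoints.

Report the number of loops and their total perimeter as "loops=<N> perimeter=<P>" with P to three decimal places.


Straddling triangles (20 of 50):
  (v10,v15,v11) [+-+] → (-2.6293, -0.816, 0)–(-2.49313, -0.816, 0.231678)  len=0.2687
  (v11,v15,v16) [+--] → (-2.49313, -0.816, 0.231678)–(-2.1933, -0.816, 0.7418)  len=0.5917
  (v11,v16,v12) [+-+] → (-2.1933, -0.816, 0.7418)–(-1.9882, -0.816, 0.659439)  len=0.2210
  (v12,v16,v17) [+--] → (-1.9882, -0.816, 0.659439)–(-1.4878, -0.816, 0.4585)  len=0.5392
  (v12,v17,v13) [+-+] → (-1.4878, -0.816, 0.4585)–(-1.4878, -0.816, 0.346134)  len=0.1124
  (v13,v17,v18) [+--] → (-1.4878, -0.816, 0.346134)–(-1.4878, -0.816, -0.4585)  len=0.8046
  (v13,v18,v14) [+-+] → (-1.4878, -0.816, -0.4585)–(-1.55768, -0.816, -0.486561)  len=0.0753
  (v14,v18,v19) [+--] → (-1.55768, -0.816, -0.486561)–(-2.1933, -0.816, -0.7418)  len=0.6850
  (v14,v19,v10) [+-+] → (-2.1933, -0.816, -0.7418)–(-2.29005, -0.816, -0.577193)  len=0.1909
  (v10,v19,v15) [+--] → (-2.29005, -0.816, -0.577193)–(-2.6293, -0.816, 0)  len=0.6695
  (v20,v0,v21) [-+-] → (2.65713, -0.816, 0)–(2.48657, -0.816, 0.234771)  len=0.2902
  (v21,v0,v1) [-++] → (2.48657, -0.816, 0.234771)–(2.11816, -0.816, 0.7418)  len=0.6267
  (v21,v1,v22) [-+-] → (2.11816, -0.816, 0.7418)–(1.71132, -0.816, 0.609626)  len=0.4278
  (v22,v1,v2) [-++] → (1.71132, -0.816, 0.609626)–(1.24615, -0.816, 0.4585)  len=0.4891
  (v22,v2,v23) [-+-] → (1.24615, -0.816, 0.4585)–(1.24615, -0.816, 0.0306715)  len=0.4278
  (v23,v2,v3) [-++] → (1.24615, -0.816, 0.0306715)–(1.24615, -0.816, -0.4585)  len=0.4892
  (v23,v3,v24) [-+-] → (1.24615, -0.816, -0.4585)–(1.52213, -0.816, -0.548161)  len=0.2902
  (v24,v3,v4) [-++] → (1.52213, -0.816, -0.548161)–(2.11816, -0.816, -0.7418)  len=0.6267
  (v24,v4,v20) [-+-] → (2.11816, -0.816, -0.7418)–(2.26043, -0.816, -0.545964)  len=0.2421
  (v20,v4,v0) [-++] → (2.26043, -0.816, -0.545964)–(2.65713, -0.816, 0)  len=0.6749

Chained into 2 loop(s):
  loop 1: 10 segments, perimeter = 4.1584
  loop 2: 10 segments, perimeter = 4.5846
Total perimeter = 8.743

loops=2 perimeter=8.743


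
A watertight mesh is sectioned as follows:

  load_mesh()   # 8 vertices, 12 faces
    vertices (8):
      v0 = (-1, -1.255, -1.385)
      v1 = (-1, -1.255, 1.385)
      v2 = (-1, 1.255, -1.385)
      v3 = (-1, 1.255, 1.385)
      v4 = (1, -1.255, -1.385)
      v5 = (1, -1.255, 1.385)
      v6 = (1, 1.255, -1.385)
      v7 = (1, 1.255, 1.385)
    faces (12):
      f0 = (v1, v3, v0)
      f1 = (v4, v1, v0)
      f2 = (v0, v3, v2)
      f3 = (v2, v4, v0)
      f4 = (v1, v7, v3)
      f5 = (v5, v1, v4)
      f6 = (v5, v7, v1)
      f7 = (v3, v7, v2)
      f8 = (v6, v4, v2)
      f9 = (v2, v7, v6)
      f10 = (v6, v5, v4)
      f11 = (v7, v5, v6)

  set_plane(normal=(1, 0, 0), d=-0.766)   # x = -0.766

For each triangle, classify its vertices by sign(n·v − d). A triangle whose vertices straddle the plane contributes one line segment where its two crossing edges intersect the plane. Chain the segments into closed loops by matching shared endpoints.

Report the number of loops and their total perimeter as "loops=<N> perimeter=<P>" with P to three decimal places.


loops=1 perimeter=10.560

Straddling triangles (8 of 12):
  (v4,v1,v0) [+--] → (-0.766, -1.255, 1.06091)–(-0.766, -1.255, -1.385)  len=2.4459
  (v2,v4,v0) [-+-] → (-0.766, 0.96133, -1.385)–(-0.766, -1.255, -1.385)  len=2.2163
  (v1,v7,v3) [-+-] → (-0.766, -0.96133, 1.385)–(-0.766, 1.255, 1.385)  len=2.2163
  (v5,v1,v4) [+-+] → (-0.766, -1.255, 1.385)–(-0.766, -1.255, 1.06091)  len=0.3241
  (v5,v7,v1) [++-] → (-0.766, -0.96133, 1.385)–(-0.766, -1.255, 1.385)  len=0.2937
  (v3,v7,v2) [-+-] → (-0.766, 1.255, 1.385)–(-0.766, 1.255, -1.06091)  len=2.4459
  (v6,v4,v2) [++-] → (-0.766, 0.96133, -1.385)–(-0.766, 1.255, -1.385)  len=0.2937
  (v2,v7,v6) [-++] → (-0.766, 1.255, -1.06091)–(-0.766, 1.255, -1.385)  len=0.3241

Chained into 1 loop(s):
  loop 1: 8 segments, perimeter = 10.5600
Total perimeter = 10.560


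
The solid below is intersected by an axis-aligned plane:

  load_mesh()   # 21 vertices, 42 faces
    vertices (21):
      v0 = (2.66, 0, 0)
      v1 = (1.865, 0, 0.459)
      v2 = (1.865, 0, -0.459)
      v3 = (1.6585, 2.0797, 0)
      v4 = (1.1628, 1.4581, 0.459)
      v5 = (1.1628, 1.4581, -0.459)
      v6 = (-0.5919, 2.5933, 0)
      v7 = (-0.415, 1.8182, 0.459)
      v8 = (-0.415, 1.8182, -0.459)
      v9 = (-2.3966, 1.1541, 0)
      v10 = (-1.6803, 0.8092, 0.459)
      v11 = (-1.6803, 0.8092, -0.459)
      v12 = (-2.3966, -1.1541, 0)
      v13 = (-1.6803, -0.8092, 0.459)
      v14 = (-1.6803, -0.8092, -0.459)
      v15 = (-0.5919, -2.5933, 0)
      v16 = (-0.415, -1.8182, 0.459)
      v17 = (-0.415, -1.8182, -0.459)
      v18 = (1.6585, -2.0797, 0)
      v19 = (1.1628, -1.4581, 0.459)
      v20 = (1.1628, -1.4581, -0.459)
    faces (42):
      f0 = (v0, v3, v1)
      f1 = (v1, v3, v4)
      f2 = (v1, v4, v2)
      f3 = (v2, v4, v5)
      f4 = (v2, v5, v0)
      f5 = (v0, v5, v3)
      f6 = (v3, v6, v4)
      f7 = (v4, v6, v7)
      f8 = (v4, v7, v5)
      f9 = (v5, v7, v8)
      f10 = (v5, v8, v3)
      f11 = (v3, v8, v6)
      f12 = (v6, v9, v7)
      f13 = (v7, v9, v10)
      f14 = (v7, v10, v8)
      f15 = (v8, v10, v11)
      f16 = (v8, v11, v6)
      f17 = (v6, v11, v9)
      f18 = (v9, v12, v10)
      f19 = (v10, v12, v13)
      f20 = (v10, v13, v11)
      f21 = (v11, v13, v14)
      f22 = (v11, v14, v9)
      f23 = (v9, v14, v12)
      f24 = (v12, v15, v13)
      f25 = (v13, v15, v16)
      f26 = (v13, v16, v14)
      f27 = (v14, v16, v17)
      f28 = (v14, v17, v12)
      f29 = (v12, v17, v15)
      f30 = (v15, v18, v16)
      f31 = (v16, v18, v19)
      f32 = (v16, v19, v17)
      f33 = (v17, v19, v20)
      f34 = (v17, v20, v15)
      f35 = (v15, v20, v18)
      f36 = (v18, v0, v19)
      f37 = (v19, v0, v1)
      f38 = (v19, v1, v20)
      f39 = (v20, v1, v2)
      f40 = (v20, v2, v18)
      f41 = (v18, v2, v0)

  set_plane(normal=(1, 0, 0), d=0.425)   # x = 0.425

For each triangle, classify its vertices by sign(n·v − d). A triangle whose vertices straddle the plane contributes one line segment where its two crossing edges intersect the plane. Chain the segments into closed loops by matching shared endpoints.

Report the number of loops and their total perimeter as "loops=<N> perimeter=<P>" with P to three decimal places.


Straddling triangles (12 of 42):
  (v3,v6,v4) [+-+] → (0.425, 2.36122, 0)–(0.425, 1.93542, 0.266004)  len=0.5021
  (v4,v6,v7) [+--] → (0.425, 1.93542, 0.266004)–(0.425, 1.62649, 0.459)  len=0.3643
  (v4,v7,v5) [+-+] → (0.425, 1.62649, 0.459)–(0.425, 1.62649, -0.0297311)  len=0.4887
  (v5,v7,v8) [+--] → (0.425, 1.62649, -0.0297311)–(0.425, 1.62649, -0.459)  len=0.4293
  (v5,v8,v3) [+-+] → (0.425, 1.62649, -0.459)–(0.425, 1.92414, -0.273054)  len=0.3510
  (v3,v8,v6) [+--] → (0.425, 1.92414, -0.273054)–(0.425, 2.36122, 0)  len=0.5154
  (v15,v18,v16) [-+-] → (0.425, -2.36122, 0)–(0.425, -1.92414, 0.273054)  len=0.5154
  (v16,v18,v19) [-++] → (0.425, -1.92414, 0.273054)–(0.425, -1.62649, 0.459)  len=0.3510
  (v16,v19,v17) [-+-] → (0.425, -1.62649, 0.459)–(0.425, -1.62649, 0.0297311)  len=0.4293
  (v17,v19,v20) [-++] → (0.425, -1.62649, 0.0297311)–(0.425, -1.62649, -0.459)  len=0.4887
  (v17,v20,v15) [-+-] → (0.425, -1.62649, -0.459)–(0.425, -1.93542, -0.266004)  len=0.3643
  (v15,v20,v18) [-++] → (0.425, -1.93542, -0.266004)–(0.425, -2.36122, 0)  len=0.5021

Chained into 2 loop(s):
  loop 1: 6 segments, perimeter = 2.6506
  loop 2: 6 segments, perimeter = 2.6506
Total perimeter = 5.301

loops=2 perimeter=5.301
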